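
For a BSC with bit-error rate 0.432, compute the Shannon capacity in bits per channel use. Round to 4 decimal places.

0.0134 bits

Binary symmetric channel: C = 1 − h₂(ε) where h₂ is the binary entropy function.
h₂(0.432) = −0.432·log₂0.432 − 0.568·log₂0.568 = 0.9866.
C = 1 − 0.9866 = 0.0134 bits per channel use.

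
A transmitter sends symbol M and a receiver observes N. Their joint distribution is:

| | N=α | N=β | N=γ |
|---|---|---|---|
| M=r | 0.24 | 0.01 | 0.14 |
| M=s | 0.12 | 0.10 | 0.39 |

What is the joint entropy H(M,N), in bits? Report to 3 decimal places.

2.187 bits

H(M,N) = −Σ p(x,y)·log₂ p(x,y) over all 6 cells.
  cell (r,α): −0.24·log₂0.24 = 0.4941
  cell (r,β): −0.01·log₂0.01 = 0.0664
  cell (r,γ): −0.14·log₂0.14 = 0.3971
  cell (s,α): −0.12·log₂0.12 = 0.3671
  cell (s,β): −0.10·log₂0.10 = 0.3322
  cell (s,γ): −0.39·log₂0.39 = 0.5298
Sum = 2.187 bits.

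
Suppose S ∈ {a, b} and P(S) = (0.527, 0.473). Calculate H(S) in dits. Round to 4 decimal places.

H(S) = −Σ p·log₁₀ p.
  −(0.527)·log₁₀(0.527) = 0.14661
  −(0.473)·log₁₀(0.473) = 0.15379
Sum: 0.14661 + 0.15379 = 0.3004 dits.

0.3004 dits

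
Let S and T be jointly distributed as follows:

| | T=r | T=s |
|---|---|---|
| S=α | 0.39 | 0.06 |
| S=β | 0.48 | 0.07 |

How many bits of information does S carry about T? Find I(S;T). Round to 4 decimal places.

Marginals: p(S) = (0.4500, 0.5500), p(T) = (0.8700, 0.1300).
I(S;T) = Σ p(x,y)·log₂[p(x,y)/(p(x)p(y))].
  (α,r): 0.39·log₂(0.9962) = -0.00216
  (α,s): 0.06·log₂(1.0256) = 0.00219
  (β,r): 0.48·log₂(1.0031) = 0.00217
  (β,s): 0.07·log₂(0.9790) = -0.00214
Sum = 0.0001 bits.

0.0001 bits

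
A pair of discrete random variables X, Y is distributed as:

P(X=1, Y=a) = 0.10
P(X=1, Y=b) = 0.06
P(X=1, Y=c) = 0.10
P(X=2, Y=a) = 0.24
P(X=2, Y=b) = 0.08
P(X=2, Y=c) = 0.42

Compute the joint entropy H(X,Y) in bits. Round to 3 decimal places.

2.219 bits

H(X,Y) = −Σ p(x,y)·log₂ p(x,y) over all 6 cells.
  cell (1,a): −0.10·log₂0.10 = 0.3322
  cell (1,b): −0.06·log₂0.06 = 0.2435
  cell (1,c): −0.10·log₂0.10 = 0.3322
  cell (2,a): −0.24·log₂0.24 = 0.4941
  cell (2,b): −0.08·log₂0.08 = 0.2915
  cell (2,c): −0.42·log₂0.42 = 0.5256
Sum = 2.219 bits.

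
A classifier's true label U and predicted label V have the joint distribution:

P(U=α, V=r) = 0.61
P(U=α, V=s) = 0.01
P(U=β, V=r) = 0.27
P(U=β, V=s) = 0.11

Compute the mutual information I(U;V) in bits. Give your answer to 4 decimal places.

Marginals: p(U) = (0.6200, 0.3800), p(V) = (0.8800, 0.1200).
I(U;V) = H(U) + H(V) − H(U,V).
H(U) = 0.9580, H(V) = 0.5294, H(U,V) = 1.3617.
I(U;V) = 0.9580 + 0.5294 − 1.3617 = 0.1257 bits.

0.1257 bits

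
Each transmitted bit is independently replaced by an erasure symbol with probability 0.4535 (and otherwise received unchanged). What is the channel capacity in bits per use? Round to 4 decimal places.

0.5465 bits

Binary erasure channel: capacity C = 1 − ε.
C = 1 − 0.4535 = 0.5465 bits per channel use.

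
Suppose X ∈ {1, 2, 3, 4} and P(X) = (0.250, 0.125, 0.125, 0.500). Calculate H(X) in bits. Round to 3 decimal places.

1.750 bits

H(X) = −Σ p·log₂ p.
  −(0.250)·log₂(0.250) = 0.5000
  −(0.125)·log₂(0.125) = 0.3750
  −(0.125)·log₂(0.125) = 0.3750
  −(0.500)·log₂(0.500) = 0.5000
Sum: 0.5000 + 0.3750 + 0.3750 + 0.5000 = 1.750 bits.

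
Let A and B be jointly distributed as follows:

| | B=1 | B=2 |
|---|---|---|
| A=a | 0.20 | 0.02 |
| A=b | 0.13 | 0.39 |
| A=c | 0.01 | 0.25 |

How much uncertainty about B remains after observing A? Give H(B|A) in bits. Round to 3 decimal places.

Marginals: p(A) = (0.2200, 0.5200, 0.2600), p(B) = (0.3400, 0.6600).
H(B|A) = Σ p(A) · H(B|A=·).
  A=a: p=0.2200, H(B|A=a) = 0.4395
  A=b: p=0.5200, H(B|A=b) = 0.8113
  A=c: p=0.2600, H(B|A=c) = 0.2352
Weighted sum = 0.580 bits.

0.580 bits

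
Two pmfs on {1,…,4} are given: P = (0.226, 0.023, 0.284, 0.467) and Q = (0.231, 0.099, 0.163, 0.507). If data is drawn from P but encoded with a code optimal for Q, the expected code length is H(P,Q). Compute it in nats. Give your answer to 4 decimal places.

H(P,Q) = −Σ p·ln q.
  −0.226·ln(0.231) = 0.33117
  −0.023·ln(0.099) = 0.05319
  −0.284·ln(0.163) = 0.51518
  −0.467·ln(0.507) = 0.31721
H(P,Q) = 1.2167 nats.

1.2167 nats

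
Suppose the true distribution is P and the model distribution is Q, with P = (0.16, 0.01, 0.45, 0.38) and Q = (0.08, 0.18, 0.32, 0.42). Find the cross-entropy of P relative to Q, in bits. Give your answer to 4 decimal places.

H(P,Q) = −Σ p·log₂ q.
  −0.16·log₂(0.08) = 0.58302
  −0.01·log₂(0.18) = 0.02474
  −0.45·log₂(0.32) = 0.73974
  −0.38·log₂(0.42) = 0.47558
H(P,Q) = 1.8231 bits.

1.8231 bits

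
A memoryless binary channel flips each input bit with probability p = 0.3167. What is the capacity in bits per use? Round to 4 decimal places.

Binary symmetric channel: C = 1 − h₂(ε) where h₂ is the binary entropy function.
h₂(0.3167) = −0.3167·log₂0.3167 − 0.6833·log₂0.6833 = 0.9008.
C = 1 − 0.9008 = 0.0992 bits per channel use.

0.0992 bits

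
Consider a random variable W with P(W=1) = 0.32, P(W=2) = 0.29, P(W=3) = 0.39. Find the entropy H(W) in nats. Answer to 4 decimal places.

1.0908 nats

H(W) = −Σ p·ln p.
  −(0.32)·ln(0.32) = 0.36462
  −(0.29)·ln(0.29) = 0.35898
  −(0.39)·ln(0.39) = 0.36723
Sum: 0.36462 + 0.35898 + 0.36723 = 1.0908 nats.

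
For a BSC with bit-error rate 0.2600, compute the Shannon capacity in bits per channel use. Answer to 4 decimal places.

0.1733 bits

Binary symmetric channel: C = 1 − h₂(ε) where h₂ is the binary entropy function.
h₂(0.2600) = −0.2600·log₂0.2600 − 0.7400·log₂0.7400 = 0.8267.
C = 1 − 0.8267 = 0.1733 bits per channel use.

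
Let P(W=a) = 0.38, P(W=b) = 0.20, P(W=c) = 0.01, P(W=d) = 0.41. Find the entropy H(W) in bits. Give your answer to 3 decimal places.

1.589 bits

H(W) = −Σ p·log₂ p.
  −(0.38)·log₂(0.38) = 0.5305
  −(0.20)·log₂(0.20) = 0.4644
  −(0.01)·log₂(0.01) = 0.0664
  −(0.41)·log₂(0.41) = 0.5274
Sum: 0.5305 + 0.4644 + 0.0664 + 0.5274 = 1.589 bits.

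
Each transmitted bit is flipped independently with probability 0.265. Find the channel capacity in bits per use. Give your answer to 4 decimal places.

0.1658 bits

Binary symmetric channel: C = 1 − h₂(ε) where h₂ is the binary entropy function.
h₂(0.265) = −0.265·log₂0.265 − 0.735·log₂0.735 = 0.8342.
C = 1 − 0.8342 = 0.1658 bits per channel use.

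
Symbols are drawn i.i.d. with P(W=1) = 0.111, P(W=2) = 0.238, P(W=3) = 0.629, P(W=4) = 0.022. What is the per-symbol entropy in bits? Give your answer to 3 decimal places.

H(W) = −Σ p·log₂ p.
  −(0.111)·log₂(0.111) = 0.3520
  −(0.238)·log₂(0.238) = 0.4929
  −(0.629)·log₂(0.629) = 0.4207
  −(0.022)·log₂(0.022) = 0.1211
Sum: 0.3520 + 0.4929 + 0.4207 + 0.1211 = 1.387 bits.

1.387 bits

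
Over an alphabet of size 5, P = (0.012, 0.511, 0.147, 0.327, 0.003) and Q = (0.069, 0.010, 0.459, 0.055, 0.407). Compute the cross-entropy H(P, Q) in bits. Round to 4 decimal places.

4.9786 bits

H(P,Q) = −Σ p·log₂ q.
  −0.012·log₂(0.069) = 0.04629
  −0.511·log₂(0.010) = 3.39501
  −0.147·log₂(0.459) = 0.16514
  −0.327·log₂(0.055) = 1.36831
  −0.003·log₂(0.407) = 0.00389
H(P,Q) = 4.9786 bits.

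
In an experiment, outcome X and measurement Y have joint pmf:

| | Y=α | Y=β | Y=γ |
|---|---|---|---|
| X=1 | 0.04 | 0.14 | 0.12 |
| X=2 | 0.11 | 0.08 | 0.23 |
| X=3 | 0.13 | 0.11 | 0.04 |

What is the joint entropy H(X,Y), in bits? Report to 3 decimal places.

H(X,Y) = −Σ p(x,y)·log₂ p(x,y) over all 9 cells.
  cell (1,α): −0.04·log₂0.04 = 0.1858
  cell (1,β): −0.14·log₂0.14 = 0.3971
  cell (1,γ): −0.12·log₂0.12 = 0.3671
  cell (2,α): −0.11·log₂0.11 = 0.3503
  cell (2,β): −0.08·log₂0.08 = 0.2915
  cell (2,γ): −0.23·log₂0.23 = 0.4877
  cell (3,α): −0.13·log₂0.13 = 0.3826
  cell (3,β): −0.11·log₂0.11 = 0.3503
  cell (3,γ): −0.04·log₂0.04 = 0.1858
Sum = 2.998 bits.

2.998 bits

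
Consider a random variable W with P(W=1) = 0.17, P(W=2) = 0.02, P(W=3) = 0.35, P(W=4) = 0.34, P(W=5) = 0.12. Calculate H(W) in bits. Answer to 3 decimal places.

H(W) = −Σ p·log₂ p.
  −(0.17)·log₂(0.17) = 0.4346
  −(0.02)·log₂(0.02) = 0.1129
  −(0.35)·log₂(0.35) = 0.5301
  −(0.34)·log₂(0.34) = 0.5292
  −(0.12)·log₂(0.12) = 0.3671
Sum: 0.4346 + 0.1129 + 0.5301 + 0.5292 + 0.3671 = 1.974 bits.

1.974 bits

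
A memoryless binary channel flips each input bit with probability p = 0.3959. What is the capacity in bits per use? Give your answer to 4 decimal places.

0.0315 bits

Binary symmetric channel: C = 1 − h₂(ε) where h₂ is the binary entropy function.
h₂(0.3959) = −0.3959·log₂0.3959 − 0.6041·log₂0.6041 = 0.9685.
C = 1 − 0.9685 = 0.0315 bits per channel use.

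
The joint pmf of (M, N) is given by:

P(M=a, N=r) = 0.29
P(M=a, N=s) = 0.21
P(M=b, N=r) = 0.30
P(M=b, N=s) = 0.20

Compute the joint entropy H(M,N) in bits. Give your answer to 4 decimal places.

1.9762 bits

H(M,N) = −Σ p(x,y)·log₂ p(x,y) over all 4 cells.
  cell (a,r): −0.29·log₂0.29 = 0.51790
  cell (a,s): −0.21·log₂0.21 = 0.47282
  cell (b,r): −0.30·log₂0.30 = 0.52109
  cell (b,s): −0.20·log₂0.20 = 0.46439
Sum = 1.9762 bits.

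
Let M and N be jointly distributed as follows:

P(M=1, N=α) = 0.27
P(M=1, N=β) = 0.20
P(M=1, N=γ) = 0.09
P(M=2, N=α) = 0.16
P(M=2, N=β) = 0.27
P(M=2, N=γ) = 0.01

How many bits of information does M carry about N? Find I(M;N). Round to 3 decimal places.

Marginals: p(M) = (0.5600, 0.4400), p(N) = (0.4300, 0.4700, 0.1000).
I(M;N) = Σ p(x,y)·log₂[p(x,y)/(p(x)p(y))].
  (1,α): 0.27·log₂(1.1213) = 0.0446
  (1,β): 0.20·log₂(0.7599) = -0.0792
  (1,γ): 0.09·log₂(1.6071) = 0.0616
  (2,α): 0.16·log₂(0.8457) = -0.0387
  (2,β): 0.27·log₂(1.3056) = 0.1039
  (2,γ): 0.01·log₂(0.2273) = -0.0214
Sum = 0.071 bits.

0.071 bits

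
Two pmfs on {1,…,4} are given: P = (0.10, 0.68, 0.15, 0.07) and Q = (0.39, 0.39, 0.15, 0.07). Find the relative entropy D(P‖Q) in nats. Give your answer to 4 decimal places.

D(P‖Q) = Σ p·ln(p/q).
  0.10·ln(0.10/0.39) = -0.13610
  0.68·ln(0.68/0.39) = 0.37804
  0.15·ln(0.15/0.15) = 0.00000
  0.07·ln(0.07/0.07) = 0.00000
D(P‖Q) = 0.2419 nats.

0.2419 nats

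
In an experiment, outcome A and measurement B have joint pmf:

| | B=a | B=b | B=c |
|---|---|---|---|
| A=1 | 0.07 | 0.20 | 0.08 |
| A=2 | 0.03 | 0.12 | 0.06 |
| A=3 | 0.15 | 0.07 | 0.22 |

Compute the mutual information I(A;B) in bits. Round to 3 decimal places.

0.138 bits

Marginals: p(A) = (0.3500, 0.2100, 0.4400), p(B) = (0.2500, 0.3900, 0.3600).
I(A;B) = Σ p(x,y)·log₂[p(x,y)/(p(x)p(y))].
  (1,a): 0.07·log₂(0.8000) = -0.0225
  (1,b): 0.20·log₂(1.4652) = 0.1102
  (1,c): 0.08·log₂(0.6349) = -0.0524
  (2,a): 0.03·log₂(0.5714) = -0.0242
  (2,b): 0.12·log₂(1.4652) = 0.0661
  (2,c): 0.06·log₂(0.7937) = -0.0200
  (3,a): 0.15·log₂(1.3636) = 0.0671
  (3,b): 0.07·log₂(0.4079) = -0.0906
  (3,c): 0.22·log₂(1.3889) = 0.1043
Sum = 0.138 bits.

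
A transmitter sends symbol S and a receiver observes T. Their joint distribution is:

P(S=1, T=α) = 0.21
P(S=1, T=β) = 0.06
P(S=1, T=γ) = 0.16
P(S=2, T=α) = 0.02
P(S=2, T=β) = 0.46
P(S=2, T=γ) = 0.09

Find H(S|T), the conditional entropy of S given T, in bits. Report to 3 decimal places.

Chain rule: H(S|T) = H(S,T) − H(T).
Marginals: p(S) = (0.4300, 0.5700), p(T) = (0.2300, 0.5200, 0.2500).
H(S,T) = 2.0802 bits; H(T) = 1.4782 bits.
H(S|T) = 2.0802 − 1.4782 = 0.602 bits.

0.602 bits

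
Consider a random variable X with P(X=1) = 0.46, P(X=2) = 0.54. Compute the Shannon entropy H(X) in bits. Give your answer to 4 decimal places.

0.9954 bits

H(X) = −Σ p·log₂ p.
  −(0.46)·log₂(0.46) = 0.51534
  −(0.54)·log₂(0.54) = 0.48004
Sum: 0.51534 + 0.48004 = 0.9954 bits.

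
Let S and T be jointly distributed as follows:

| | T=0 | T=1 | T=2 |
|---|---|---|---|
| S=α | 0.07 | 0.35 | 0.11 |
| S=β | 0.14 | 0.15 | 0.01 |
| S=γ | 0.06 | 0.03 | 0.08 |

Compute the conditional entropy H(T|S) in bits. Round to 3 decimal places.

1.269 bits

Chain rule: H(T|S) = H(S,T) − H(S).
Marginals: p(S) = (0.5300, 0.3000, 0.1700), p(T) = (0.2700, 0.5300, 0.2000).
H(S,T) = 2.7098 bits; H(S) = 1.4411 bits.
H(T|S) = 2.7098 − 1.4411 = 1.269 bits.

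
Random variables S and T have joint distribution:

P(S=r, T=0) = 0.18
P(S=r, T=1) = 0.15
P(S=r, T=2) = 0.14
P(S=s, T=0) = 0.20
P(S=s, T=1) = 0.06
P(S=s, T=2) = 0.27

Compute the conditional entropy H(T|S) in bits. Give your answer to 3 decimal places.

Chain rule: H(T|S) = H(S,T) − H(S).
Marginals: p(S) = (0.4700, 0.5300), p(T) = (0.3800, 0.2100, 0.4100).
H(S,T) = 2.4709 bits; H(S) = 0.9974 bits.
H(T|S) = 2.4709 − 0.9974 = 1.474 bits.

1.474 bits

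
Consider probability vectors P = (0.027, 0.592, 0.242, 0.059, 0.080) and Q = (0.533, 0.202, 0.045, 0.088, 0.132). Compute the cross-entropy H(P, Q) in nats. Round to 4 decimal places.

H(P,Q) = −Σ p·ln q.
  −0.027·ln(0.533) = 0.01699
  −0.592·ln(0.202) = 0.94690
  −0.242·ln(0.045) = 0.75046
  −0.059·ln(0.088) = 0.14339
  −0.080·ln(0.132) = 0.16200
H(P,Q) = 2.0197 nats.

2.0197 nats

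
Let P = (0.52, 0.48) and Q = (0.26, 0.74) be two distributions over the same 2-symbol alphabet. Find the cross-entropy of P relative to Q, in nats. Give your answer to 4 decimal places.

0.8450 nats

H(P,Q) = −Σ p·ln q.
  −0.52·ln(0.26) = 0.70048
  −0.48·ln(0.74) = 0.14453
H(P,Q) = 0.8450 nats.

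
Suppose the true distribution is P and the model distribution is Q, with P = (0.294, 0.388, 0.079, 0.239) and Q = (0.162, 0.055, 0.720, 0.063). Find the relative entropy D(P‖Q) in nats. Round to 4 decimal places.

D(P‖Q) = Σ p·ln(p/q).
  0.294·ln(0.294/0.162) = 0.17522
  0.388·ln(0.388/0.055) = 0.75802
  0.079·ln(0.079/0.720) = -0.17457
  0.239·ln(0.239/0.063) = 0.31867
D(P‖Q) = 1.0773 nats.

1.0773 nats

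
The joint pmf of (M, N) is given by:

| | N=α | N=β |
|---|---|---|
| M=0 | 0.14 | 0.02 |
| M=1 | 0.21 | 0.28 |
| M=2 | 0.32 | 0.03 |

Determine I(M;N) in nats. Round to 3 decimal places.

0.137 nats

Marginals: p(M) = (0.1600, 0.4900, 0.3500), p(N) = (0.6700, 0.3300).
I(M;N) = H(M) + H(N) − H(M,N).
H(M) = 1.0102, H(N) = 0.6342, H(M,N) = 1.5075.
I(M;N) = 1.0102 + 0.6342 − 1.5075 = 0.137 nats.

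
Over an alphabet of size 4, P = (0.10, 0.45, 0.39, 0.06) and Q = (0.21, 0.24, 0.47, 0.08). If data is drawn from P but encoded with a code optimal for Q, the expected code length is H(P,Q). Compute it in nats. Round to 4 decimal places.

1.2443 nats

H(P,Q) = −Σ p·ln q.
  −0.10·ln(0.21) = 0.15606
  −0.45·ln(0.24) = 0.64220
  −0.39·ln(0.47) = 0.29446
  −0.06·ln(0.08) = 0.15154
H(P,Q) = 1.2443 nats.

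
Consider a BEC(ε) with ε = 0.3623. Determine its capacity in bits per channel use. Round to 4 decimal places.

0.6377 bits

Binary erasure channel: capacity C = 1 − ε.
C = 1 − 0.3623 = 0.6377 bits per channel use.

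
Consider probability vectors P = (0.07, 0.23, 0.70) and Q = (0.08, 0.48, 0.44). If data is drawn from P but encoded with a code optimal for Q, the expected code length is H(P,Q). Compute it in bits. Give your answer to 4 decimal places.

H(P,Q) = −Σ p·log₂ q.
  −0.07·log₂(0.08) = 0.25507
  −0.23·log₂(0.48) = 0.24355
  −0.70·log₂(0.44) = 0.82910
H(P,Q) = 1.3277 bits.

1.3277 bits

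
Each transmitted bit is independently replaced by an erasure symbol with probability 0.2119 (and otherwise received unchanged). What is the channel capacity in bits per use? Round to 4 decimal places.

Binary erasure channel: capacity C = 1 − ε.
C = 1 − 0.2119 = 0.7881 bits per channel use.

0.7881 bits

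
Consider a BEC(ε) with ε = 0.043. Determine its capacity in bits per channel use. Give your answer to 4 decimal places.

Binary erasure channel: capacity C = 1 − ε.
C = 1 − 0.043 = 0.9570 bits per channel use.

0.9570 bits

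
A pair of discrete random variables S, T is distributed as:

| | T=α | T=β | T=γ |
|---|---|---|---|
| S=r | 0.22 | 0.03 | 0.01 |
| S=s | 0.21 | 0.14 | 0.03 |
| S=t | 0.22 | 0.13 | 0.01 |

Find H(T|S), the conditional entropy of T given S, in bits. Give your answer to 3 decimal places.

Chain rule: H(T|S) = H(S,T) − H(S).
Marginals: p(S) = (0.2600, 0.3800, 0.3600), p(T) = (0.6500, 0.3000, 0.0500).
H(S,T) = 2.6501 bits; H(S) = 1.5664 bits.
H(T|S) = 2.6501 − 1.5664 = 1.084 bits.

1.084 bits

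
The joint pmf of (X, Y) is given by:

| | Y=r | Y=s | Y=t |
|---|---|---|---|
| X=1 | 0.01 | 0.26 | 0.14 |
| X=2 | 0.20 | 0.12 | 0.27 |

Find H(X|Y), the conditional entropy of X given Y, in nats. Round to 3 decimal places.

0.540 nats

Chain rule: H(X|Y) = H(X,Y) − H(Y).
Marginals: p(X) = (0.4100, 0.5900), p(Y) = (0.2100, 0.3800, 0.4100).
H(X,Y) = 1.6014 nats; H(Y) = 1.0610 nats.
H(X|Y) = 1.6014 − 1.0610 = 0.540 nats.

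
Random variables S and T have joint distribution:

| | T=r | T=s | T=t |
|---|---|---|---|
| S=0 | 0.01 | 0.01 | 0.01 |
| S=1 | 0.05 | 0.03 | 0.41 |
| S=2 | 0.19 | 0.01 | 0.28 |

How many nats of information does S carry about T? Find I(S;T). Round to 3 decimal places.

0.076 nats

Marginals: p(S) = (0.0300, 0.4900, 0.4800), p(T) = (0.2500, 0.0500, 0.7000).
I(S;T) = Σ p(x,y)·ln[p(x,y)/(p(x)p(y))].
  (0,r): 0.01·ln(1.3333) = 0.0029
  (0,s): 0.01·ln(6.6667) = 0.0190
  (0,t): 0.01·ln(0.4762) = -0.0074
  (1,r): 0.05·ln(0.4082) = -0.0448
  (1,s): 0.03·ln(1.2245) = 0.0061
  (1,t): 0.41·ln(1.1953) = 0.0732
  (2,r): 0.19·ln(1.5833) = 0.0873
  (2,s): 0.01·ln(0.4167) = -0.0088
  (2,t): 0.28·ln(0.8333) = -0.0511
Sum = 0.076 nats.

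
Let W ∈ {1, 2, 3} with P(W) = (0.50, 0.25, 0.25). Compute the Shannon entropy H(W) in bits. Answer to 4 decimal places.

1.5000 bits

H(W) = −Σ p·log₂ p.
  −(0.50)·log₂(0.50) = 0.50000
  −(0.25)·log₂(0.25) = 0.50000
  −(0.25)·log₂(0.25) = 0.50000
Sum: 0.50000 + 0.50000 + 0.50000 = 1.5000 bits.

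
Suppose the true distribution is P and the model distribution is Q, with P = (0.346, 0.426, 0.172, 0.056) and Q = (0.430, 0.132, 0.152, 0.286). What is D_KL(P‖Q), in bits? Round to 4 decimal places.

0.5105 bits

D(P‖Q) = Σ p·log₂(p/q).
  0.346·log₂(0.346/0.430) = -0.10849
  0.426·log₂(0.426/0.132) = 0.72007
  0.172·log₂(0.172/0.152) = 0.03067
  0.056·log₂(0.056/0.286) = -0.13174
D(P‖Q) = 0.5105 bits.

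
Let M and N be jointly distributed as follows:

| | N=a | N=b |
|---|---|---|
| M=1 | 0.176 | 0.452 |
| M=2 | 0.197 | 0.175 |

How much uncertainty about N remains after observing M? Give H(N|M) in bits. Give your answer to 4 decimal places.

Marginals: p(M) = (0.6280, 0.3720), p(N) = (0.3730, 0.6270).
H(N|M) = Σ p(M) · H(N|M=·).
  M=1: p=0.6280, H(N|M=1) = 0.8558
  M=2: p=0.3720, H(N|M=2) = 0.9975
Weighted sum = 0.9085 bits.

0.9085 bits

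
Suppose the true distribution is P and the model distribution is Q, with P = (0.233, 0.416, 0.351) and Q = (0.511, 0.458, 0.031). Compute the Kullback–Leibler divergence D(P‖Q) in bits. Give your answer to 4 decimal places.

D(P‖Q) = Σ p·log₂(p/q).
  0.233·log₂(0.233/0.511) = -0.26399
  0.416·log₂(0.416/0.458) = -0.05773
  0.351·log₂(0.351/0.031) = 1.22890
D(P‖Q) = 0.9072 bits.

0.9072 bits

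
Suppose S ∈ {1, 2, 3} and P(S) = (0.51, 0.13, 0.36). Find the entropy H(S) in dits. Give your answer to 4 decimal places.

0.4241 dits

H(S) = −Σ p·log₁₀ p.
  −(0.51)·log₁₀(0.51) = 0.14914
  −(0.13)·log₁₀(0.13) = 0.11519
  −(0.36)·log₁₀(0.36) = 0.15973
Sum: 0.14914 + 0.11519 + 0.15973 = 0.4241 dits.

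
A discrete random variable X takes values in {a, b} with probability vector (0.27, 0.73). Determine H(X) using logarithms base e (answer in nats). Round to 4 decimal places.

H(X) = −Σ p·ln p.
  −(0.27)·ln(0.27) = 0.35352
  −(0.73)·ln(0.73) = 0.22974
Sum: 0.35352 + 0.22974 = 0.5833 nats.

0.5833 nats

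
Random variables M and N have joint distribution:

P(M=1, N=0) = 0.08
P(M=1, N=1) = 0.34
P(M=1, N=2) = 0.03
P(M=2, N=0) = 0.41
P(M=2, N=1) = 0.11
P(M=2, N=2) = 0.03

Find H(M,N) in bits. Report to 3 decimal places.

H(M,N) = −Σ p(x,y)·log₂ p(x,y) over all 6 cells.
  cell (1,0): −0.08·log₂0.08 = 0.2915
  cell (1,1): −0.34·log₂0.34 = 0.5292
  cell (1,2): −0.03·log₂0.03 = 0.1518
  cell (2,0): −0.41·log₂0.41 = 0.5274
  cell (2,1): −0.11·log₂0.11 = 0.3503
  cell (2,2): −0.03·log₂0.03 = 0.1518
Sum = 2.002 bits.

2.002 bits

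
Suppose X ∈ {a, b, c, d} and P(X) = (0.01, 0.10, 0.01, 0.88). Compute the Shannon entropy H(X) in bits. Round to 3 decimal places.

H(X) = −Σ p·log₂ p.
  −(0.01)·log₂(0.01) = 0.0664
  −(0.10)·log₂(0.10) = 0.3322
  −(0.01)·log₂(0.01) = 0.0664
  −(0.88)·log₂(0.88) = 0.1623
Sum: 0.0664 + 0.3322 + 0.0664 + 0.1623 = 0.627 bits.

0.627 bits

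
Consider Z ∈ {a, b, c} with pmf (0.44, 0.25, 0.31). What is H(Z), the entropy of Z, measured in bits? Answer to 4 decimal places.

1.5449 bits

H(Z) = −Σ p·log₂ p.
  −(0.44)·log₂(0.44) = 0.52115
  −(0.25)·log₂(0.25) = 0.50000
  −(0.31)·log₂(0.31) = 0.52379
Sum: 0.52115 + 0.50000 + 0.52379 = 1.5449 bits.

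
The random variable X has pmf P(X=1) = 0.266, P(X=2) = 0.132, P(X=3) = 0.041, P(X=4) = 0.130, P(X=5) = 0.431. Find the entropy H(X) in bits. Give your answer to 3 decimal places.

1.989 bits

H(X) = −Σ p·log₂ p.
  −(0.266)·log₂(0.266) = 0.5082
  −(0.132)·log₂(0.132) = 0.3856
  −(0.041)·log₂(0.041) = 0.1889
  −(0.130)·log₂(0.130) = 0.3826
  −(0.431)·log₂(0.431) = 0.5233
Sum: 0.5082 + 0.3856 + 0.1889 + 0.3826 + 0.5233 = 1.989 bits.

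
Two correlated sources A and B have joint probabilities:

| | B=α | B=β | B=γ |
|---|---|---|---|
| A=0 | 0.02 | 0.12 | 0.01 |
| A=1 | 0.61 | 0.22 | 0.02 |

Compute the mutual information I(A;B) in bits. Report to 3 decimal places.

Marginals: p(A) = (0.1500, 0.8500), p(B) = (0.6300, 0.3400, 0.0300).
I(A;B) = Σ p(x,y)·log₂[p(x,y)/(p(x)p(y))].
  (0,α): 0.02·log₂(0.2116) = -0.0448
  (0,β): 0.12·log₂(2.3529) = 0.1481
  (0,γ): 0.01·log₂(2.2222) = 0.0115
  (1,α): 0.61·log₂(1.1391) = 0.1146
  (1,β): 0.22·log₂(0.7612) = -0.0866
  (1,γ): 0.02·log₂(0.7843) = -0.0070
Sum = 0.136 bits.

0.136 bits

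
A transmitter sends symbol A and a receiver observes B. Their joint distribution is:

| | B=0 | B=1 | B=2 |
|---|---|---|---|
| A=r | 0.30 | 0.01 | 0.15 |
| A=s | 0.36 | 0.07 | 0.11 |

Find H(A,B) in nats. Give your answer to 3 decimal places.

1.489 nats

H(A,B) = −Σ p(x,y)·ln p(x,y) over all 6 cells.
  cell (r,0): −0.30·ln0.30 = 0.3612
  cell (r,1): −0.01·ln0.01 = 0.0461
  cell (r,2): −0.15·ln0.15 = 0.2846
  cell (s,0): −0.36·ln0.36 = 0.3678
  cell (s,1): −0.07·ln0.07 = 0.1861
  cell (s,2): −0.11·ln0.11 = 0.2428
Sum = 1.489 nats.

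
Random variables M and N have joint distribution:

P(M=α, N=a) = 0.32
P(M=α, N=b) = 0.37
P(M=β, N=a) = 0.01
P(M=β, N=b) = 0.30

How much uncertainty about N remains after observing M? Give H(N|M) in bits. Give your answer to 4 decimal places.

0.7511 bits

Marginals: p(M) = (0.6900, 0.3100), p(N) = (0.3300, 0.6700).
H(N|M) = Σ p(M) · H(N|M=·).
  M=α: p=0.6900, H(N|M=α) = 0.9962
  M=β: p=0.3100, H(N|M=β) = 0.2056
Weighted sum = 0.7511 bits.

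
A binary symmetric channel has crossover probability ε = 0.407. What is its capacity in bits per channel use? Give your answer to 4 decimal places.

0.0251 bits

Binary symmetric channel: C = 1 − h₂(ε) where h₂ is the binary entropy function.
h₂(0.407) = −0.407·log₂0.407 − 0.593·log₂0.593 = 0.9749.
C = 1 − 0.9749 = 0.0251 bits per channel use.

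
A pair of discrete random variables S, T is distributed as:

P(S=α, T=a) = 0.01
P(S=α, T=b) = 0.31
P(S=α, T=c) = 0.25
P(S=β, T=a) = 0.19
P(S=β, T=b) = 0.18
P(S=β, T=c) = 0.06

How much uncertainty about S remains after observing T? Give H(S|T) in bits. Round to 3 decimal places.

0.742 bits

Chain rule: H(S|T) = H(S,T) − H(T).
Marginals: p(S) = (0.5700, 0.4300), p(T) = (0.2000, 0.4900, 0.3100).
H(S,T) = 2.2343 bits; H(T) = 1.4925 bits.
H(S|T) = 2.2343 − 1.4925 = 0.742 bits.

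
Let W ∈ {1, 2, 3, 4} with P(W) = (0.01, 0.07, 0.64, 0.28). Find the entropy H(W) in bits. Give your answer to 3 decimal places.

H(W) = −Σ p·log₂ p.
  −(0.01)·log₂(0.01) = 0.0664
  −(0.07)·log₂(0.07) = 0.2686
  −(0.64)·log₂(0.64) = 0.4121
  −(0.28)·log₂(0.28) = 0.5142
Sum: 0.0664 + 0.2686 + 0.4121 + 0.5142 = 1.261 bits.

1.261 bits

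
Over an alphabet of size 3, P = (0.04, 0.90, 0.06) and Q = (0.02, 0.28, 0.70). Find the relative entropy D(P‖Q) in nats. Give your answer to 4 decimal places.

D(P‖Q) = Σ p·ln(p/q).
  0.04·ln(0.04/0.02) = 0.02773
  0.90·ln(0.90/0.28) = 1.05084
  0.06·ln(0.06/0.70) = -0.14740
D(P‖Q) = 0.9312 nats.

0.9312 nats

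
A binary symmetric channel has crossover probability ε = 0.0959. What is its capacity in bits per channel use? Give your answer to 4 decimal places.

0.5441 bits

Binary symmetric channel: C = 1 − h₂(ε) where h₂ is the binary entropy function.
h₂(0.0959) = −0.0959·log₂0.0959 − 0.9041·log₂0.9041 = 0.4559.
C = 1 − 0.4559 = 0.5441 bits per channel use.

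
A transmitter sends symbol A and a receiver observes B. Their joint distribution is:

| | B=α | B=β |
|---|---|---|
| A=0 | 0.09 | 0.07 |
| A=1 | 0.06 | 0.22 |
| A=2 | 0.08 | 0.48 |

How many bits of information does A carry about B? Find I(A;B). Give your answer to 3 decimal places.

0.079 bits

Marginals: p(A) = (0.1600, 0.2800, 0.5600), p(B) = (0.2300, 0.7700).
I(A;B) = Σ p(x,y)·log₂[p(x,y)/(p(x)p(y))].
  (0,α): 0.09·log₂(2.4457) = 0.1161
  (0,β): 0.07·log₂(0.5682) = -0.0571
  (1,α): 0.06·log₂(0.9317) = -0.0061
  (1,β): 0.22·log₂(1.0204) = 0.0064
  (2,α): 0.08·log₂(0.6211) = -0.0550
  (2,β): 0.48·log₂(1.1132) = 0.0742
Sum = 0.079 bits.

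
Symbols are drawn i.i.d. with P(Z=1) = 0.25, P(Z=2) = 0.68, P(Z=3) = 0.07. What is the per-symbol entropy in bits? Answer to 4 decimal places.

H(Z) = −Σ p·log₂ p.
  −(0.25)·log₂(0.25) = 0.50000
  −(0.68)·log₂(0.68) = 0.37835
  −(0.07)·log₂(0.07) = 0.26856
Sum: 0.50000 + 0.37835 + 0.26856 = 1.1469 bits.

1.1469 bits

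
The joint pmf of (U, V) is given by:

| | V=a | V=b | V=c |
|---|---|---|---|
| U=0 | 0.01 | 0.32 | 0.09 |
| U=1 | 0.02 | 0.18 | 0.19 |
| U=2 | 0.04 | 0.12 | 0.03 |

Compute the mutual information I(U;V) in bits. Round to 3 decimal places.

0.107 bits

Marginals: p(U) = (0.4200, 0.3900, 0.1900), p(V) = (0.0700, 0.6200, 0.3100).
I(U;V) = H(U) + H(V) − H(U,V).
H(U) = 1.5107, H(V) = 1.2199, H(U,V) = 2.6231.
I(U;V) = 1.5107 + 1.2199 − 2.6231 = 0.107 bits.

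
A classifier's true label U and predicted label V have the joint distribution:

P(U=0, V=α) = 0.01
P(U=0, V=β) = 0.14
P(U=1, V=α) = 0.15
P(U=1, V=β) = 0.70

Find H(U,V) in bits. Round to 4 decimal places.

1.2343 bits

H(U,V) = −Σ p(x,y)·log₂ p(x,y) over all 4 cells.
  cell (0,α): −0.01·log₂0.01 = 0.06644
  cell (0,β): −0.14·log₂0.14 = 0.39711
  cell (1,α): −0.15·log₂0.15 = 0.41054
  cell (1,β): −0.70·log₂0.70 = 0.36020
Sum = 1.2343 bits.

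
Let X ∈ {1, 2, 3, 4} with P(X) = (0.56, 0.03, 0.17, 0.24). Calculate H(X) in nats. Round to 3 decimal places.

1.074 nats

H(X) = −Σ p·ln p.
  −(0.56)·ln(0.56) = 0.3247
  −(0.03)·ln(0.03) = 0.1052
  −(0.17)·ln(0.17) = 0.3012
  −(0.24)·ln(0.24) = 0.3425
Sum: 0.3247 + 0.1052 + 0.3012 + 0.3425 = 1.074 nats.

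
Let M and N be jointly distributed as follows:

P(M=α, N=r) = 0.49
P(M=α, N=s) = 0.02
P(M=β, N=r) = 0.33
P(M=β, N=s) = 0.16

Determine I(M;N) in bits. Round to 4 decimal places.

0.1118 bits

Marginals: p(M) = (0.5100, 0.4900), p(N) = (0.8200, 0.1800).
I(M;N) = H(M) + H(N) − H(M,N).
H(M) = 0.9997, H(N) = 0.6801, H(M,N) = 1.5680.
I(M;N) = 0.9997 + 0.6801 − 1.5680 = 0.1118 bits.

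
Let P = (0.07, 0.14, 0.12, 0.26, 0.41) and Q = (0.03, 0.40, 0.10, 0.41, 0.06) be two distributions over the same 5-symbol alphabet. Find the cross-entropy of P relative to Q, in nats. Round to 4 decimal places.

H(P,Q) = −Σ p·ln q.
  −0.07·ln(0.03) = 0.24546
  −0.14·ln(0.40) = 0.12828
  −0.12·ln(0.10) = 0.27631
  −0.26·ln(0.41) = 0.23182
  −0.41·ln(0.06) = 1.15350
H(P,Q) = 2.0354 nats.

2.0354 nats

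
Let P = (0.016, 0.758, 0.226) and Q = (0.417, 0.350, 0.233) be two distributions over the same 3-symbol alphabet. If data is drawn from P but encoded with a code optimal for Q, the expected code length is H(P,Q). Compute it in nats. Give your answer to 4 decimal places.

1.1390 nats

H(P,Q) = −Σ p·ln q.
  −0.016·ln(0.417) = 0.01399
  −0.758·ln(0.350) = 0.79577
  −0.226·ln(0.233) = 0.32922
H(P,Q) = 1.1390 nats.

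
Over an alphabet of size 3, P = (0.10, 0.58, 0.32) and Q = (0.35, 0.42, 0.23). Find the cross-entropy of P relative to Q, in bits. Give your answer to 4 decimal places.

H(P,Q) = −Σ p·log₂ q.
  −0.10·log₂(0.35) = 0.15146
  −0.58·log₂(0.42) = 0.72589
  −0.32·log₂(0.23) = 0.67849
H(P,Q) = 1.5558 bits.

1.5558 bits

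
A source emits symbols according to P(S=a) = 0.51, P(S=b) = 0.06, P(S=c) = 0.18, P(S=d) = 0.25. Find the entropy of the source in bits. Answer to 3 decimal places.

H(S) = −Σ p·log₂ p.
  −(0.51)·log₂(0.51) = 0.4954
  −(0.06)·log₂(0.06) = 0.2435
  −(0.18)·log₂(0.18) = 0.4453
  −(0.25)·log₂(0.25) = 0.5000
Sum: 0.4954 + 0.2435 + 0.4453 + 0.5000 = 1.684 bits.

1.684 bits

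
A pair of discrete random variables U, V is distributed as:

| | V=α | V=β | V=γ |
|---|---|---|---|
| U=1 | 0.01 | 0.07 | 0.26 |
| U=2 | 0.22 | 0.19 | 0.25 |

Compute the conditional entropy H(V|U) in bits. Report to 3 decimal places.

Chain rule: H(V|U) = H(U,V) − H(U).
Marginals: p(U) = (0.3400, 0.6600), p(V) = (0.2300, 0.2600, 0.5100).
H(U,V) = 2.2761 bits; H(U) = 0.9248 bits.
H(V|U) = 2.2761 − 0.9248 = 1.351 bits.

1.351 bits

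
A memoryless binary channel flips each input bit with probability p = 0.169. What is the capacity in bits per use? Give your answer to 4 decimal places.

Binary symmetric channel: C = 1 − h₂(ε) where h₂ is the binary entropy function.
h₂(0.169) = −0.169·log₂0.169 − 0.831·log₂0.831 = 0.6554.
C = 1 − 0.6554 = 0.3446 bits per channel use.

0.3446 bits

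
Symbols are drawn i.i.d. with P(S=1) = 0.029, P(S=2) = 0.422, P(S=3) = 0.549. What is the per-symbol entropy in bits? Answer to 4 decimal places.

H(S) = −Σ p·log₂ p.
  −(0.029)·log₂(0.029) = 0.14813
  −(0.422)·log₂(0.422) = 0.52526
  −(0.549)·log₂(0.549) = 0.47495
Sum: 0.14813 + 0.52526 + 0.47495 = 1.1483 bits.

1.1483 bits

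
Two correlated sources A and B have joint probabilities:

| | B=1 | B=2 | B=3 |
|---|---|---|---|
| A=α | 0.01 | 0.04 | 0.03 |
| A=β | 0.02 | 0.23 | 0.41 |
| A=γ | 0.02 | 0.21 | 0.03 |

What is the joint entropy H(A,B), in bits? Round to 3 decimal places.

2.269 bits

H(A,B) = −Σ p(x,y)·log₂ p(x,y) over all 9 cells.
  cell (α,1): −0.01·log₂0.01 = 0.0664
  cell (α,2): −0.04·log₂0.04 = 0.1858
  cell (α,3): −0.03·log₂0.03 = 0.1518
  cell (β,1): −0.02·log₂0.02 = 0.1129
  cell (β,2): −0.23·log₂0.23 = 0.4877
  cell (β,3): −0.41·log₂0.41 = 0.5274
  cell (γ,1): −0.02·log₂0.02 = 0.1129
  cell (γ,2): −0.21·log₂0.21 = 0.4728
  cell (γ,3): −0.03·log₂0.03 = 0.1518
Sum = 2.269 bits.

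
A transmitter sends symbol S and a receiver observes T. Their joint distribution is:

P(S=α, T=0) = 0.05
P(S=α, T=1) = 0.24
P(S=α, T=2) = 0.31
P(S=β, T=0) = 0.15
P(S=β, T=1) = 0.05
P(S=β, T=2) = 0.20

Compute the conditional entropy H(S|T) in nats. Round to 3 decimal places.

Chain rule: H(S|T) = H(S,T) − H(T).
Marginals: p(S) = (0.6000, 0.4000), p(T) = (0.2000, 0.2900, 0.5100).
H(S,T) = 1.6116 nats; H(T) = 1.0243 nats.
H(S|T) = 1.6116 − 1.0243 = 0.587 nats.

0.587 nats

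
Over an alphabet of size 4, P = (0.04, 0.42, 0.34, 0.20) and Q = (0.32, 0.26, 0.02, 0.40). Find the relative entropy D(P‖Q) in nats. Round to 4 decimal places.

0.9429 nats

D(P‖Q) = Σ p·ln(p/q).
  0.04·ln(0.04/0.32) = -0.08318
  0.42·ln(0.42/0.26) = 0.20142
  0.34·ln(0.34/0.02) = 0.96329
  0.20·ln(0.20/0.40) = -0.13863
D(P‖Q) = 0.9429 nats.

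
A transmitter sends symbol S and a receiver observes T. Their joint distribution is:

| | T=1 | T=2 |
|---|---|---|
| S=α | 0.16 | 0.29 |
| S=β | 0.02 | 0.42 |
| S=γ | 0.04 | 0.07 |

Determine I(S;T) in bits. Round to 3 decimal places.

Marginals: p(S) = (0.4500, 0.4400, 0.1100), p(T) = (0.2200, 0.7800).
I(S;T) = H(S) + H(T) − H(S,T).
H(S) = 1.3898, H(T) = 0.7602, H(S,T) = 2.0338.
I(S;T) = 1.3898 + 0.7602 − 2.0338 = 0.116 bits.

0.116 bits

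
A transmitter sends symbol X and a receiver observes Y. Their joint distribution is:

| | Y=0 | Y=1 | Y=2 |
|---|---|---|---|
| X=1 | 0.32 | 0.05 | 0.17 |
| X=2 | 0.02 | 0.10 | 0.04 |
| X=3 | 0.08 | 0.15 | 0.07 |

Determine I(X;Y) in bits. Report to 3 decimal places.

Marginals: p(X) = (0.5400, 0.1600, 0.3000), p(Y) = (0.4200, 0.3000, 0.2800).
I(X;Y) = Σ p(x,y)·log₂[p(x,y)/(p(x)p(y))].
  (1,0): 0.32·log₂(1.4109) = 0.1589
  (1,1): 0.05·log₂(0.3086) = -0.0848
  (1,2): 0.17·log₂(1.1243) = 0.0287
  (2,0): 0.02·log₂(0.2976) = -0.0350
  (2,1): 0.10·log₂(2.0833) = 0.1059
  (2,2): 0.04·log₂(0.8929) = -0.0065
  (3,0): 0.08·log₂(0.6349) = -0.0524
  (3,1): 0.15·log₂(1.6667) = 0.1105
  (3,2): 0.07·log₂(0.8333) = -0.0184
Sum = 0.207 bits.

0.207 bits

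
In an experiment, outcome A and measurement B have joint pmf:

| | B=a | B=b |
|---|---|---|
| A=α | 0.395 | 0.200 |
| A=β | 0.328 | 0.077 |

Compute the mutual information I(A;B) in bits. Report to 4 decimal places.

0.0191 bits

Marginals: p(A) = (0.5950, 0.4050), p(B) = (0.7230, 0.2770).
I(A;B) = Σ p(x,y)·log₂[p(x,y)/(p(x)p(y))].
  (α,a): 0.395·log₂(0.9182) = -0.04863
  (α,b): 0.200·log₂(1.2135) = 0.05583
  (β,a): 0.328·log₂(1.1202) = 0.05370
  (β,b): 0.077·log₂(0.6864) = -0.04181
Sum = 0.0191 bits.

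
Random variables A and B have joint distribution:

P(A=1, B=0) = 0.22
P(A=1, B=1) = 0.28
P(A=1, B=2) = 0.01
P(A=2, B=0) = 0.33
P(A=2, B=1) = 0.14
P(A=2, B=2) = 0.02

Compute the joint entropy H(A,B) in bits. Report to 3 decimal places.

H(A,B) = −Σ p(x,y)·log₂ p(x,y) over all 6 cells.
  cell (1,0): −0.22·log₂0.22 = 0.4806
  cell (1,1): −0.28·log₂0.28 = 0.5142
  cell (1,2): −0.01·log₂0.01 = 0.0664
  cell (2,0): −0.33·log₂0.33 = 0.5278
  cell (2,1): −0.14·log₂0.14 = 0.3971
  cell (2,2): −0.02·log₂0.02 = 0.1129
Sum = 2.099 bits.

2.099 bits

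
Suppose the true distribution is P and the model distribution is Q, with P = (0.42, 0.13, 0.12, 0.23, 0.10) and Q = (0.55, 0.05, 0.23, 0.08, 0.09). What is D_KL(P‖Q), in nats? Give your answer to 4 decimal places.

0.1863 nats

D(P‖Q) = Σ p·ln(p/q).
  0.42·ln(0.42/0.55) = -0.11326
  0.13·ln(0.13/0.05) = 0.12422
  0.12·ln(0.12/0.23) = -0.07807
  0.23·ln(0.23/0.08) = 0.24289
  0.10·ln(0.10/0.09) = 0.01054
D(P‖Q) = 0.1863 nats.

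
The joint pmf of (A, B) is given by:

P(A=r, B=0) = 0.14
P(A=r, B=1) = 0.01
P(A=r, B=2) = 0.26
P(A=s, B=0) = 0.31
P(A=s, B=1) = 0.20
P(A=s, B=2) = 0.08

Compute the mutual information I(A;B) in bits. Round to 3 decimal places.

0.248 bits

Marginals: p(A) = (0.4100, 0.5900), p(B) = (0.4500, 0.2100, 0.3400).
I(A;B) = H(A) + H(B) − H(A,B).
H(A) = 0.9765, H(B) = 1.5204, H(A,B) = 2.2485.
I(A;B) = 0.9765 + 1.5204 − 2.2485 = 0.248 bits.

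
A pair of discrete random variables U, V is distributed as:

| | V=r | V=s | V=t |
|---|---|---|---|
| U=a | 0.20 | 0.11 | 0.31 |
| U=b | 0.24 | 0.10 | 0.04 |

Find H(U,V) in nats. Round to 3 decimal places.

H(U,V) = −Σ p(x,y)·ln p(x,y) over all 6 cells.
  cell (a,r): −0.20·ln0.20 = 0.3219
  cell (a,s): −0.11·ln0.11 = 0.2428
  cell (a,t): −0.31·ln0.31 = 0.3631
  cell (b,r): −0.24·ln0.24 = 0.3425
  cell (b,s): −0.10·ln0.10 = 0.2303
  cell (b,t): −0.04·ln0.04 = 0.1288
Sum = 1.629 nats.

1.629 nats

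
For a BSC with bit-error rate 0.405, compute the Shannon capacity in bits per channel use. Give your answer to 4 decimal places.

Binary symmetric channel: C = 1 − h₂(ε) where h₂ is the binary entropy function.
h₂(0.405) = −0.405·log₂0.405 − 0.595·log₂0.595 = 0.9738.
C = 1 − 0.9738 = 0.0262 bits per channel use.

0.0262 bits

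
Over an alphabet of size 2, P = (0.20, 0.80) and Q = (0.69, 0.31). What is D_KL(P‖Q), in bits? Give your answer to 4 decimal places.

D(P‖Q) = Σ p·log₂(p/q).
  0.20·log₂(0.20/0.69) = -0.35732
  0.80·log₂(0.80/0.31) = 1.09419
D(P‖Q) = 0.7369 bits.

0.7369 bits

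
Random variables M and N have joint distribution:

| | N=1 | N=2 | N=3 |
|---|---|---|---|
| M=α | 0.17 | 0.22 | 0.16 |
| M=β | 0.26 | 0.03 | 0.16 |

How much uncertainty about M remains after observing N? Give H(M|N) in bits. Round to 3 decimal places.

0.869 bits

Marginals: p(M) = (0.5500, 0.4500), p(N) = (0.4300, 0.2500, 0.3200).
H(M|N) = Σ p(N) · H(M|N=·).
  N=1: p=0.4300, H(M|N=1) = 0.9682
  N=2: p=0.2500, H(M|N=2) = 0.5294
  N=3: p=0.3200, H(M|N=3) = 1.0000
Weighted sum = 0.869 bits.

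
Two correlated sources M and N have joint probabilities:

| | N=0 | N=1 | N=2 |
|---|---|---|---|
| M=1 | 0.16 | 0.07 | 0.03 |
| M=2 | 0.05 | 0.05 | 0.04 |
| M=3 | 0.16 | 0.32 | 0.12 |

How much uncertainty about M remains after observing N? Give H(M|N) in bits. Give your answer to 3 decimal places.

1.270 bits

Chain rule: H(M|N) = H(M,N) − H(N).
Marginals: p(M) = (0.2600, 0.1400, 0.6000), p(N) = (0.3700, 0.4400, 0.1900).
H(M,N) = 2.7774 bits; H(N) = 1.5071 bits.
H(M|N) = 2.7774 − 1.5071 = 1.270 bits.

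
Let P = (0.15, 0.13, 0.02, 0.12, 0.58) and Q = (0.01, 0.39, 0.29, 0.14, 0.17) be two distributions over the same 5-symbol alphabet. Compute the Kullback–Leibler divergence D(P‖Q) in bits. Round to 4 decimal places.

D(P‖Q) = Σ p·log₂(p/q).
  0.15·log₂(0.15/0.01) = 0.58603
  0.13·log₂(0.13/0.39) = -0.20605
  0.02·log₂(0.02/0.29) = -0.07716
  0.12·log₂(0.12/0.14) = -0.02669
  0.58·log₂(0.58/0.17) = 1.02690
D(P‖Q) = 1.3030 bits.

1.3030 bits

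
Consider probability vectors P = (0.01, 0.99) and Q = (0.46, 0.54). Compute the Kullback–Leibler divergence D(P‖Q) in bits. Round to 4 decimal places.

D(P‖Q) = Σ p·log₂(p/q).
  0.01·log₂(0.01/0.46) = -0.05524
  0.99·log₂(0.99/0.54) = 0.86572
D(P‖Q) = 0.8105 bits.

0.8105 bits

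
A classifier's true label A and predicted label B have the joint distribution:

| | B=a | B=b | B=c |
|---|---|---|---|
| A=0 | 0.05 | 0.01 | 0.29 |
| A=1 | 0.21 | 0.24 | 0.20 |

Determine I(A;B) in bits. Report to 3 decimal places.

0.212 bits

Marginals: p(A) = (0.3500, 0.6500), p(B) = (0.2600, 0.2500, 0.4900).
I(A;B) = Σ p(x,y)·log₂[p(x,y)/(p(x)p(y))].
  (0,a): 0.05·log₂(0.5495) = -0.0432
  (0,b): 0.01·log₂(0.1143) = -0.0313
  (0,c): 0.29·log₂(1.6910) = 0.2198
  (1,a): 0.21·log₂(1.2426) = 0.0658
  (1,b): 0.24·log₂(1.4769) = 0.1350
  (1,c): 0.20·log₂(0.6279) = -0.1343
Sum = 0.212 bits.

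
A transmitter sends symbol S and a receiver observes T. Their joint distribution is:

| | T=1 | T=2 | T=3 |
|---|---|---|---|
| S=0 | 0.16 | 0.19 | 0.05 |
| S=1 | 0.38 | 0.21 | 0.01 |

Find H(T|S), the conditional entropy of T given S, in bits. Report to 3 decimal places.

Chain rule: H(T|S) = H(S,T) − H(S).
Marginals: p(S) = (0.4000, 0.6000), p(T) = (0.5400, 0.4000, 0.0600).
H(S,T) = 2.1641 bits; H(S) = 0.9710 bits.
H(T|S) = 2.1641 − 0.9710 = 1.193 bits.

1.193 bits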